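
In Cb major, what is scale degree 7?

Degree 7 takes the letter 6 steps above C, which is B.
In major, degree 7 sits 11 semitones above the tonic. Cb + 11 semitones is pitch class 10, spelled on B as Bb.

Bb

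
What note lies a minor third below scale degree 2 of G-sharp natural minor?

Scale degree 2 of G# natural minor is A#.
A minor third (3 semitones) below A# lands on the letter F, giving F##.

F##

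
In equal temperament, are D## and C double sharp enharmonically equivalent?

No

Two spellings are enharmonically equivalent only if they share a pitch class.
Here D## → 4, C## → 2; 2 ≠ 4, so they are not.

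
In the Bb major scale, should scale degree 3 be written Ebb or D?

D

Each scale degree takes a distinct letter name. Degree 3 of a scale on B must use the letter D.
D and Ebb are enharmonically the same pitch, but only D uses the letter D, so it is the correct spelling here.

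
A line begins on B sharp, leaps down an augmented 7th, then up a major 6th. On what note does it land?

A

An augmented seventh down from B# is C (letter C, 12 semitones down).
A major sixth up from C is A (letter A, 9 semitones up).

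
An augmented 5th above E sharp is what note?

A fifth above E lands on the letter B.
An augmented fifth spans 8 semitones, so E# moves to pitch class 1. On the letter B that is B##.

B##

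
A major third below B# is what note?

G#

A third below B lands on the letter G.
A major third spans 4 semitones, so B# moves to pitch class 8. On the letter G that is G#.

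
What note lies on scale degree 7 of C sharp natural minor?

Degree 7 takes the letter 6 steps above C, which is B.
In natural minor, degree 7 sits 10 semitones above the tonic. C# + 10 semitones is pitch class 11, spelled on B as B.

B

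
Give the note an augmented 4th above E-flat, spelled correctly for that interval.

A

A fourth above E lands on the letter A.
An augmented fourth spans 6 semitones, so Eb moves to pitch class 9. On the letter A that is A.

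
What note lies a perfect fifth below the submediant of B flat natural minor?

The submediant of Bb natural minor is Gb.
A perfect fifth (7 semitones) below Gb lands on the letter C, giving Cb.

Cb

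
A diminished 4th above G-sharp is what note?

C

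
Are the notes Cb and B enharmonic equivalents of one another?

Cb is pitch class 11; B is pitch class 11.
All spellings map to pitch class 11, so they are enharmonically equivalent.

Yes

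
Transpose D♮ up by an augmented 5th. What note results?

D up a perfect fifth is A, so the target letter is A.
From D, an augmented fifth is 8 semitones up: A#.

A#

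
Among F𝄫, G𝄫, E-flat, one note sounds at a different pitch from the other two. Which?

Gbb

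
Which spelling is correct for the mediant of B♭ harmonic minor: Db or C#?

Db

Each scale degree takes a distinct letter name. Degree 3 of a scale on B must use the letter D.
Db and C# are enharmonically the same pitch, but only Db uses the letter D, so it is the correct spelling here.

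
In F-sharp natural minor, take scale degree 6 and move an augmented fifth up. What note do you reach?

A#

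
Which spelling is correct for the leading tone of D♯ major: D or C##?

C##

Each scale degree takes a distinct letter name. Degree 7 of a scale on D must use the letter C.
C## and D are enharmonically the same pitch, but only C## uses the letter C, so it is the correct spelling here.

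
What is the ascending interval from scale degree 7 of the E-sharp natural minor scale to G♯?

perfect fourth

Scale degree 7 of E# natural minor is D#.
D# up to G#: letters D→G make it a fourth; 5 semitones makes it perfect.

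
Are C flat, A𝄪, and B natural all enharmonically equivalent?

Yes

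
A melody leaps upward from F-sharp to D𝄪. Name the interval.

augmented sixth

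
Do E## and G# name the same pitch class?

Two spellings are enharmonically equivalent only if they share a pitch class.
Here E## → 6, G# → 8; 6 ≠ 8, so they are not.

No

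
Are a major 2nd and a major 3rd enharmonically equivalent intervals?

A major second spans 2 semitones; a major third spans 4.
The spans differ, so they are not enharmonic equivalents.

No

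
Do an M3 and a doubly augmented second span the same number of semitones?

Yes

A major third spans 4 semitones; a doubly augmented second spans 4.
They are enharmonically equivalent.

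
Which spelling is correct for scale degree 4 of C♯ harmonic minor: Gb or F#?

Each scale degree takes a distinct letter name. Degree 4 of a scale on C must use the letter F.
F# and Gb are enharmonically the same pitch, but only F# uses the letter F, so it is the correct spelling here.

F#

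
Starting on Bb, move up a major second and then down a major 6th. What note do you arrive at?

A major second up from Bb is C (letter C, 2 semitones up).
A major sixth down from C is Eb (letter E, 9 semitones down).

Eb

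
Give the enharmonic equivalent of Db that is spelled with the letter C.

Db is pitch class 1. The letter C alone is pitch class 0.
To reach pitch class 1 from C requires an offset of +1 semitone, i.e. sharp: C#.

C#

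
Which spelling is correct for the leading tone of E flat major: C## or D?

D

Each scale degree takes a distinct letter name. Degree 7 of a scale on E must use the letter D.
D and C## are enharmonically the same pitch, but only D uses the letter D, so it is the correct spelling here.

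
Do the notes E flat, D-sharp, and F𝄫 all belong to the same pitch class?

Yes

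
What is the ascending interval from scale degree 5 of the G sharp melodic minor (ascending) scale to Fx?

Scale degree 5 of G# melodic minor (ascending) is D#.
D# up to F##: letters D→F make it a third; 4 semitones makes it major.

major third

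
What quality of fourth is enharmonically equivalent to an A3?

perfect

An augmented third spans 5 semitones.
A fourth spanning 5 semitones is perfect (the perfect fourth is 5).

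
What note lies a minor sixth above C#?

A

A sixth above C lands on the letter A.
A minor sixth spans 8 semitones, so C# moves to pitch class 9. On the letter A that is A.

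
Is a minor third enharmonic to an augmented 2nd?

Yes

A minor third spans 3 semitones; an augmented second spans 3.
They are enharmonically equivalent.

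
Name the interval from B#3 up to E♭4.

doubly diminished fourth

The letter names run B→E, a span of 3 letter steps, so the interval is some kind of fourth.
B# to Eb is 3 semitones. A perfect fourth is 5, so 3 makes it doubly diminished.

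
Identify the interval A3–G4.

Counting letters A–B–C–D–E–F–G gives a seventh.
A→G = 10 semitones, 1 narrower than the major seventh (11), so minor.

minor seventh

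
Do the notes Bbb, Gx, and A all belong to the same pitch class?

Bbb = pitch class 9 and G## = pitch class 9 and A = pitch class 9 — the same pitch class, so they are enharmonic equivalents.

Yes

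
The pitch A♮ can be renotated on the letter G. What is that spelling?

G##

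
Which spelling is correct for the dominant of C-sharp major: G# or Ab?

G#

Each scale degree takes a distinct letter name. Degree 5 of a scale on C must use the letter G.
G# and Ab are enharmonically the same pitch, but only G# uses the letter G, so it is the correct spelling here.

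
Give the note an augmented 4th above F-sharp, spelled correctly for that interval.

F up a perfect fourth is Bb, so the target letter is B.
From F#, an augmented fourth is 6 semitones up: B#.

B#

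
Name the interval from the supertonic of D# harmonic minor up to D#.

The supertonic of D# harmonic minor is E#.
E# up to D#: letters E→D make it a seventh; 10 semitones makes it minor.

minor seventh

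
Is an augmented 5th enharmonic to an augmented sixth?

An augmented fifth spans 8 semitones; an augmented sixth spans 10.
The spans differ, so they are not enharmonic equivalents.

No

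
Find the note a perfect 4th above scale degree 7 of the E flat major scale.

G

Scale degree 7 of Eb major is D.
A perfect fourth (5 semitones) above D lands on the letter G, giving G.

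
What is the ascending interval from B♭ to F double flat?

The letter names run B→F, a span of 4 letter steps, so the interval is some kind of fifth.
Bb to Fbb is 5 semitones. A perfect fifth is 7, so 5 makes it doubly diminished.

doubly diminished fifth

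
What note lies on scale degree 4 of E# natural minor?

A#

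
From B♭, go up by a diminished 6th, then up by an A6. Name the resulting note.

A diminished sixth up from Bb is Gbb (letter G, 7 semitones up).
An augmented sixth up from Gbb is Eb (letter E, 10 semitones up).

Eb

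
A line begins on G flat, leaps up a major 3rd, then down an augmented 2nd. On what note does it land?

A major third up from Gb is Bb (letter B, 4 semitones up).
An augmented second down from Bb is Abb (letter A, 3 semitones down).

Abb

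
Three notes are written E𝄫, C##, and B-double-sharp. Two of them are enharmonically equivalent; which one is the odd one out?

B##

In 12-tone equal temperament, enharmonic equivalents share a pitch class. Ebb is pitch class 2; C## is pitch class 2; B## is pitch class 1.
Ebb and C## share pitch class 2, while B## is pitch class 1.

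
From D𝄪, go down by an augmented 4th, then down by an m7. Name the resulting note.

An augmented fourth down from D## is A# (letter A, 6 semitones down).
A minor seventh down from A# is B# (letter B, 10 semitones down).

B#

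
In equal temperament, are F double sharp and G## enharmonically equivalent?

No

F## is pitch class 7; G## is pitch class 9.
The pitch classes differ (7 vs. 9), so they are not enharmonic equivalents.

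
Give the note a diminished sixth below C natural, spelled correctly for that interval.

C down a major sixth is Eb, so the target letter is E.
From C, a diminished sixth is 7 semitones down: E#.

E#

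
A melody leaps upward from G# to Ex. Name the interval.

augmented sixth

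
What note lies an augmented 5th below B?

Eb

B down a perfect fifth is E, so the target letter is E.
From B, an augmented fifth is 8 semitones down: Eb.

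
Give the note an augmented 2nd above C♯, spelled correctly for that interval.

C up a major second is D, so the target letter is D.
From C#, an augmented second is 3 semitones up: D##.

D##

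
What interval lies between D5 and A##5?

doubly augmented fifth

The letter names run D→A, a span of 4 letter steps, so the interval is some kind of fifth.
D to A## is 9 semitones. A perfect fifth is 7, so 9 makes it doubly augmented.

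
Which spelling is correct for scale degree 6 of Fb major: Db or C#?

Db

Each scale degree takes a distinct letter name. Degree 6 of a scale on F must use the letter D.
Db and C# are enharmonically the same pitch, but only Db uses the letter D, so it is the correct spelling here.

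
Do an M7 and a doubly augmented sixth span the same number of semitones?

Yes

A major seventh spans 11 semitones; a doubly augmented sixth spans 11.
They are enharmonically equivalent.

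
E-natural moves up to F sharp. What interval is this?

The letter names run E→F, a span of 1 letter step, so the interval is some kind of second.
E to F# is 2 semitones. A major second is 2, so 2 makes it major.

major second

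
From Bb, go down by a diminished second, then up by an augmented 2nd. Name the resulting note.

B##

A diminished second down from Bb is A# (letter A, 0 semitones down).
An augmented second up from A# is B## (letter B, 3 semitones up).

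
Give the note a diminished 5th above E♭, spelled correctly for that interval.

E up a perfect fifth is B, so the target letter is B.
From Eb, a diminished fifth is 6 semitones up: Bbb.

Bbb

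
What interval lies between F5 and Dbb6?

diminished sixth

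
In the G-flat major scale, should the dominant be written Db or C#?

Each scale degree takes a distinct letter name. Degree 5 of a scale on G must use the letter D.
Db and C# are enharmonically the same pitch, but only Db uses the letter D, so it is the correct spelling here.

Db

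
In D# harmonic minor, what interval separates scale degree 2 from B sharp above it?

Scale degree 2 of D# harmonic minor is E#.
E# up to B#: letters E→B make it a fifth; 7 semitones makes it perfect.

perfect fifth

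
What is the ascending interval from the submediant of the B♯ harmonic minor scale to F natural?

The submediant of B# harmonic minor is G#.
G# up to F: letters G→F make it a seventh; 9 semitones makes it diminished.

diminished seventh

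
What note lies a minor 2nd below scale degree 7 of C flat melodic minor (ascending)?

Scale degree 7 of Cb melodic minor (ascending) is Bb.
A minor second (1 semitone) below Bb lands on the letter A, giving A.

A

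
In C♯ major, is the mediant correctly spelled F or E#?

E#

Each scale degree takes a distinct letter name. Degree 3 of a scale on C must use the letter E.
E# and F are enharmonically the same pitch, but only E# uses the letter E, so it is the correct spelling here.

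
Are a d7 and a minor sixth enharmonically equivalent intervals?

No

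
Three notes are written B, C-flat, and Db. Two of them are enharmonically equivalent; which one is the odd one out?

Db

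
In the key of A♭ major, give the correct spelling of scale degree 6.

The Ab major scale runs Ab Bb C Db Eb F G.
Degree 6 is F.

F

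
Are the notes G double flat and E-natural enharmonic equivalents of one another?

No

Gbb is pitch class 5; E is pitch class 4.
The pitch classes differ (5 vs. 4), so they are not enharmonic equivalents.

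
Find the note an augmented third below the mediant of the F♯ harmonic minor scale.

Fb

The mediant of F# harmonic minor is A.
An augmented third (5 semitones) below A lands on the letter F, giving Fb.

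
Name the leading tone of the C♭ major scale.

The Cb major scale runs Cb Db Eb Fb Gb Ab Bb.
Degree 7 is Bb.

Bb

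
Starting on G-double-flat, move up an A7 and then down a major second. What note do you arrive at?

An augmented seventh up from Gbb is F (letter F, 12 semitones up).
A major second down from F is Eb (letter E, 2 semitones down).

Eb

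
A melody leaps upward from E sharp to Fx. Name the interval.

major second

Counting letters E–F gives a second.
E#→F## = 2 semitones, exactly the major second.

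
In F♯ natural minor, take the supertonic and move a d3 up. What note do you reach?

The supertonic of F# natural minor is G#.
A diminished third (2 semitones) above G# lands on the letter B, giving Bb.

Bb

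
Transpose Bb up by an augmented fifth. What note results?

F#

A fifth above B lands on the letter F.
An augmented fifth spans 8 semitones, so Bb moves to pitch class 6. On the letter F that is F#.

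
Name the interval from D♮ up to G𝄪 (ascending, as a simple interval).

Counting letters D–E–F–G gives a fourth.
D→G## = 7 semitones, 2 wider than the perfect fourth (5), so doubly augmented.

doubly augmented fourth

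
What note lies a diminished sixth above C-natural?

C up a major sixth is A, so the target letter is A.
From C, a diminished sixth is 7 semitones up: Abb.

Abb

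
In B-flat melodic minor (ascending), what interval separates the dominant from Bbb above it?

The dominant of Bb melodic minor (ascending) is F.
F up to Bbb: letters F→B make it a fourth; 4 semitones makes it diminished.

diminished fourth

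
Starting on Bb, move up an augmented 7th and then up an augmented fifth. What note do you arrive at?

E##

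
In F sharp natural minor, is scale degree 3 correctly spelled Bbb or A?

A

Each scale degree takes a distinct letter name. Degree 3 of a scale on F must use the letter A.
A and Bbb are enharmonically the same pitch, but only A uses the letter A, so it is the correct spelling here.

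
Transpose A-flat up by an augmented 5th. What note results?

E

A up a perfect fifth is E, so the target letter is E.
From Ab, an augmented fifth is 8 semitones up: E.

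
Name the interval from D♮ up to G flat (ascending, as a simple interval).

diminished fourth

Counting letters D–E–F–G gives a fourth.
D→Gb = 4 semitones, 1 narrower than the perfect fourth (5), so diminished.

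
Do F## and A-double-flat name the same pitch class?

F## = pitch class 7 and Abb = pitch class 7 — the same pitch class, so they are enharmonic equivalents.

Yes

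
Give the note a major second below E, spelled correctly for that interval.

D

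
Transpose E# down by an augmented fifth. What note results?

A fifth below E lands on the letter A.
An augmented fifth spans 8 semitones, so E# moves to pitch class 9. On the letter A that is A.

A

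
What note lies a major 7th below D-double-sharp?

D down a major seventh is Eb, so the target letter is E.
From D##, a major seventh is 11 semitones down: E#.

E#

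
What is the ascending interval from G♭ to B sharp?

doubly augmented third

The letter names run G→B, a span of 2 letter steps, so the interval is some kind of third.
Gb to B# is 6 semitones. A major third is 4, so 6 makes it doubly augmented.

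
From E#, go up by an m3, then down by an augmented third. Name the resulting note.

A minor third up from E# is G# (letter G, 3 semitones up).
An augmented third down from G# is Eb (letter E, 5 semitones down).

Eb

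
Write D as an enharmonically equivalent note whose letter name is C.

D is pitch class 2. The letter C alone is pitch class 0.
To reach pitch class 2 from C requires an offset of +2 semitones, i.e. double sharp: C##.

C##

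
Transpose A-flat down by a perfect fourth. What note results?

Eb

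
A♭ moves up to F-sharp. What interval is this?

augmented sixth

The letter names run A→F, a span of 5 letter steps, so the interval is some kind of sixth.
Ab to F# is 10 semitones. A major sixth is 9, so 10 makes it augmented.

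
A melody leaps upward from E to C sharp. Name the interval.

Counting letters E–F–G–A–B–C gives a sixth.
E→C# = 9 semitones, exactly the major sixth.

major sixth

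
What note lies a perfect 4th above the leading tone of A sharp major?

C##

The leading tone of A# major is G##.
A perfect fourth (5 semitones) above G## lands on the letter C, giving C##.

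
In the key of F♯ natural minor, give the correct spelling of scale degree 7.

The F# natural minor scale runs F# G# A B C# D E.
Degree 7 is E.

E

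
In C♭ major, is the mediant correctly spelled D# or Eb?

Each scale degree takes a distinct letter name. Degree 3 of a scale on C must use the letter E.
Eb and D# are enharmonically the same pitch, but only Eb uses the letter E, so it is the correct spelling here.

Eb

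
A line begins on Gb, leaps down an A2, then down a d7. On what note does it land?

Gb

An augmented second down from Gb is Fbb (letter F, 3 semitones down).
A diminished seventh down from Fbb is Gb (letter G, 9 semitones down).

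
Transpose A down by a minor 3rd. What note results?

F#

A third below A lands on the letter F.
A minor third spans 3 semitones, so A moves to pitch class 6. On the letter F that is F#.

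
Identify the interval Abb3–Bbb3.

major second

Counting letters A–B gives a second.
Abb→Bbb = 2 semitones, exactly the major second.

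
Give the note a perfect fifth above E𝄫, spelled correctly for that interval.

E up a perfect fifth is B, so the target letter is B.
From Ebb, a perfect fifth is 7 semitones up: Bbb.

Bbb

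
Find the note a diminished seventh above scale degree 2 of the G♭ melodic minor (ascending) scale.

Gbb

Scale degree 2 of Gb melodic minor (ascending) is Ab.
A diminished seventh (9 semitones) above Ab lands on the letter G, giving Gbb.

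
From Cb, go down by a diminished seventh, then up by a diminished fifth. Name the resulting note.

Ab

A diminished seventh down from Cb is D (letter D, 9 semitones down).
A diminished fifth up from D is Ab (letter A, 6 semitones up).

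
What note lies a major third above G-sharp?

B#

A third above G lands on the letter B.
A major third spans 4 semitones, so G# moves to pitch class 0. On the letter B that is B#.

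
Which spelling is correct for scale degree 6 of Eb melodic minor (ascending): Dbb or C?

Each scale degree takes a distinct letter name. Degree 6 of a scale on E must use the letter C.
C and Dbb are enharmonically the same pitch, but only C uses the letter C, so it is the correct spelling here.

C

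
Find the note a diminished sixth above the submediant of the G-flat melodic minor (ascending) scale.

Cbb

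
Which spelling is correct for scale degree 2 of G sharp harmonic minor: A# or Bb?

A#

Each scale degree takes a distinct letter name. Degree 2 of a scale on G must use the letter A.
A# and Bb are enharmonically the same pitch, but only A# uses the letter A, so it is the correct spelling here.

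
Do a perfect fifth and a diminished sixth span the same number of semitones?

A perfect fifth spans 7 semitones; a diminished sixth spans 7.
They are enharmonically equivalent.

Yes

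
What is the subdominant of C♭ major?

Degree 4 takes the letter 3 steps above C, which is F.
In major, degree 4 sits 5 semitones above the tonic. Cb + 5 semitones is pitch class 4, spelled on F as Fb.

Fb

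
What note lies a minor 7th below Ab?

Bb

A down a major seventh is Bb, so the target letter is B.
From Ab, a minor seventh is 10 semitones down: Bb.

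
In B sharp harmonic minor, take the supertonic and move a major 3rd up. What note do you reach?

The supertonic of B# harmonic minor is C##.
A major third (4 semitones) above C## lands on the letter E, giving E##.

E##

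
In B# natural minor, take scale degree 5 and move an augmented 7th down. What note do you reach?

G

Scale degree 5 of B# natural minor is F##.
An augmented seventh (12 semitones) below F## lands on the letter G, giving G.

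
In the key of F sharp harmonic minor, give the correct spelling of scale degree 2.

G#

Degree 2 takes the letter 1 step above F, which is G.
In harmonic minor, degree 2 sits 2 semitones above the tonic. F# + 2 semitones is pitch class 8, spelled on G as G#.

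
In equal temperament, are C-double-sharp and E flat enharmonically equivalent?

C## is pitch class 2; Eb is pitch class 3.
The pitch classes differ (2 vs. 3), so they are not enharmonic equivalents.

No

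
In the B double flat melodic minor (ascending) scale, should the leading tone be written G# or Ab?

Each scale degree takes a distinct letter name. Degree 7 of a scale on B must use the letter A.
Ab and G# are enharmonically the same pitch, but only Ab uses the letter A, so it is the correct spelling here.

Ab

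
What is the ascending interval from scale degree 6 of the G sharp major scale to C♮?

Scale degree 6 of G# major is E#.
E# up to C: letters E→C make it a sixth; 7 semitones makes it diminished.

diminished sixth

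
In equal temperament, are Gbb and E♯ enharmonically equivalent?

Gbb is pitch class 5; E# is pitch class 5.
All spellings map to pitch class 5, so they are enharmonically equivalent.

Yes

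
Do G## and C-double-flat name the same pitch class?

Two spellings are enharmonically equivalent only if they share a pitch class.
Here G## → 9, Cbb → 10; 9 ≠ 10, so they are not.

No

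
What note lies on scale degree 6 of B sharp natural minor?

Degree 6 takes the letter 5 steps above B, which is G.
In natural minor, degree 6 sits 8 semitones above the tonic. B# + 8 semitones is pitch class 8, spelled on G as G#.

G#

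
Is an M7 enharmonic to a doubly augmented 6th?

Yes

A major seventh spans 11 semitones; a doubly augmented sixth spans 11.
They are enharmonically equivalent.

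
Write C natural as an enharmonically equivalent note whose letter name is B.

B#

Plain B sits 1 semitone below C, so on the letter B the same pitch needs a sharp: B#.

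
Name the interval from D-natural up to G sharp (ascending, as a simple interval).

Counting letters D–E–F–G gives a fourth.
D→G# = 6 semitones, 1 wider than the perfect fourth (5), so augmented.

augmented fourth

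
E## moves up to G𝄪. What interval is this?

minor third

The letter names run E→G, a span of 2 letter steps, so the interval is some kind of third.
E## to G## is 3 semitones. A major third is 4, so 3 makes it minor.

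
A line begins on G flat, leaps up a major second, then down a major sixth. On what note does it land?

A major second up from Gb is Ab (letter A, 2 semitones up).
A major sixth down from Ab is Cb (letter C, 9 semitones down).

Cb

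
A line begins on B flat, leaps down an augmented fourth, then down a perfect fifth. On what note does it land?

An augmented fourth down from Bb is Fb (letter F, 6 semitones down).
A perfect fifth down from Fb is Bbb (letter B, 7 semitones down).

Bbb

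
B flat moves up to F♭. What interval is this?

diminished fifth

The letter names run B→F, a span of 4 letter steps, so the interval is some kind of fifth.
Bb to Fb is 6 semitones. A perfect fifth is 7, so 6 makes it diminished.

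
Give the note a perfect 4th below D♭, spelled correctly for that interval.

Ab

A fourth below D lands on the letter A.
A perfect fourth spans 5 semitones, so Db moves to pitch class 8. On the letter A that is Ab.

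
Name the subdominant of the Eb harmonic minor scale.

Ab

Degree 4 takes the letter 3 steps above E, which is A.
In harmonic minor, degree 4 sits 5 semitones above the tonic. Eb + 5 semitones is pitch class 8, spelled on A as Ab.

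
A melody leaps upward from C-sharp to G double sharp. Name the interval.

augmented fifth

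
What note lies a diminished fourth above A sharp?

D

A up a perfect fourth is D, so the target letter is D.
From A#, a diminished fourth is 4 semitones up: D.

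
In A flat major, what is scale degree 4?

The Ab major scale runs Ab Bb C Db Eb F G.
Degree 4 is Db.

Db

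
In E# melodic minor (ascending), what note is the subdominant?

A#

The E# melodic minor (ascending) scale runs E# F## G# A# B# C## D##.
Degree 4 is A#.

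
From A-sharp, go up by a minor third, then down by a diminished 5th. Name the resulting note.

A minor third up from A# is C# (letter C, 3 semitones up).
A diminished fifth down from C# is F## (letter F, 6 semitones down).

F##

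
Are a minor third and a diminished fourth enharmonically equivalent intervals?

No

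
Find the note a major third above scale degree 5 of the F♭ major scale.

Eb

Scale degree 5 of Fb major is Cb.
A major third (4 semitones) above Cb lands on the letter E, giving Eb.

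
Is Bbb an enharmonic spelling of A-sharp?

No

Bbb is pitch class 9; A# is pitch class 10.
The pitch classes differ (9 vs. 10), so they are not enharmonic equivalents.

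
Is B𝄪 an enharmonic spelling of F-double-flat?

No

Two spellings are enharmonically equivalent only if they share a pitch class.
Here B## → 1, Fbb → 3; 1 ≠ 3, so they are not.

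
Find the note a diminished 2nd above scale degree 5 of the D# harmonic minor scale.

Bb

Scale degree 5 of D# harmonic minor is A#.
A diminished second (0 semitones) above A# lands on the letter B, giving Bb.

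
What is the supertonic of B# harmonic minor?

C##

The B# harmonic minor scale runs B# C## D# E# F## G# A##.
Degree 2 is C##.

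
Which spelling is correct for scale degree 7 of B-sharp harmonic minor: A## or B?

Each scale degree takes a distinct letter name. Degree 7 of a scale on B must use the letter A.
A## and B are enharmonically the same pitch, but only A## uses the letter A, so it is the correct spelling here.

A##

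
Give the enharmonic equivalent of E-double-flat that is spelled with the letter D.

D

Ebb is pitch class 2. The letter D alone is pitch class 2.
Pitch class 2 on D needs no accidental: D.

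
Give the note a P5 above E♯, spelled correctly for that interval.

E up a perfect fifth is B, so the target letter is B.
From E#, a perfect fifth is 7 semitones up: B#.

B#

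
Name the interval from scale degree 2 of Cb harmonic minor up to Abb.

diminished fifth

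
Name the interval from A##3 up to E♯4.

diminished fifth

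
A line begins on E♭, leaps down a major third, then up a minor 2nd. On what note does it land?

Dbb

A major third down from Eb is Cb (letter C, 4 semitones down).
A minor second up from Cb is Dbb (letter D, 1 semitone up).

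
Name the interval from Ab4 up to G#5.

augmented seventh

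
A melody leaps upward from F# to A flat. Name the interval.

diminished third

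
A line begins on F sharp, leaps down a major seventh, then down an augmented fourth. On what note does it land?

Db

A major seventh down from F# is G (letter G, 11 semitones down).
An augmented fourth down from G is Db (letter D, 6 semitones down).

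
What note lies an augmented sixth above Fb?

F up a major sixth is D, so the target letter is D.
From Fb, an augmented sixth is 10 semitones up: D.

D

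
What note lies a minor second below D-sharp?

D down a major second is C, so the target letter is C.
From D#, a minor second is 1 semitone down: C##.

C##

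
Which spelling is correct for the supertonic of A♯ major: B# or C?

B#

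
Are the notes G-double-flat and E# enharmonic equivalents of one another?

Yes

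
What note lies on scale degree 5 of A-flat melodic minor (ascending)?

Degree 5 takes the letter 4 steps above A, which is E.
In melodic minor (ascending), degree 5 sits 7 semitones above the tonic. Ab + 7 semitones is pitch class 3, spelled on E as Eb.

Eb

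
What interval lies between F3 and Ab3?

The letter names run F→A, a span of 2 letter steps, so the interval is some kind of third.
F to Ab is 3 semitones. A major third is 4, so 3 makes it minor.

minor third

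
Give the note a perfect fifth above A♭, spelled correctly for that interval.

Eb

A up a perfect fifth is E, so the target letter is E.
From Ab, a perfect fifth is 7 semitones up: Eb.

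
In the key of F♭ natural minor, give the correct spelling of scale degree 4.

Degree 4 takes the letter 3 steps above F, which is B.
In natural minor, degree 4 sits 5 semitones above the tonic. Fb + 5 semitones is pitch class 9, spelled on B as Bbb.

Bbb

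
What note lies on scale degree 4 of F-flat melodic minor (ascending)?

Bbb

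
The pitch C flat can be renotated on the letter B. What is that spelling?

Cb is pitch class 11. The letter B alone is pitch class 11.
Pitch class 11 on B needs no accidental: B.

B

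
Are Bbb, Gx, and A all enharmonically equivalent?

Yes

Bbb = pitch class 9 and G## = pitch class 9 and A = pitch class 9 — the same pitch class, so they are enharmonic equivalents.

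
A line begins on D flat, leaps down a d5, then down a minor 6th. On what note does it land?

B

A diminished fifth down from Db is G (letter G, 6 semitones down).
A minor sixth down from G is B (letter B, 8 semitones down).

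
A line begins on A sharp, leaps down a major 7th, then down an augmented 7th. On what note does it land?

A major seventh down from A# is B (letter B, 11 semitones down).
An augmented seventh down from B is Cb (letter C, 12 semitones down).

Cb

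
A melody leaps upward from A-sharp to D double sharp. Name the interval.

The letter names run A→D, a span of 3 letter steps, so the interval is some kind of fourth.
A# to D## is 6 semitones. A perfect fourth is 5, so 6 makes it augmented.

augmented fourth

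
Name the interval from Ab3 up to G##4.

doubly augmented seventh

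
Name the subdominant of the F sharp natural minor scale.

B

Degree 4 takes the letter 3 steps above F, which is B.
In natural minor, degree 4 sits 5 semitones above the tonic. F# + 5 semitones is pitch class 11, spelled on B as B.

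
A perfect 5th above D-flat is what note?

Ab

D up a perfect fifth is A, so the target letter is A.
From Db, a perfect fifth is 7 semitones up: Ab.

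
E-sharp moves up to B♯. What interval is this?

perfect fifth

The letter names run E→B, a span of 4 letter steps, so the interval is some kind of fifth.
E# to B# is 7 semitones. A perfect fifth is 7, so 7 makes it perfect.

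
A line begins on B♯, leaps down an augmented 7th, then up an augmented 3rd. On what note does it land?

An augmented seventh down from B# is C (letter C, 12 semitones down).
An augmented third up from C is E# (letter E, 5 semitones up).

E#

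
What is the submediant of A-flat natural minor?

Degree 6 takes the letter 5 steps above A, which is F.
In natural minor, degree 6 sits 8 semitones above the tonic. Ab + 8 semitones is pitch class 4, spelled on F as Fb.

Fb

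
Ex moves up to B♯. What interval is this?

diminished fifth

Counting letters E–F–G–A–B gives a fifth.
E##→B# = 6 semitones, 1 narrower than the perfect fifth (7), so diminished.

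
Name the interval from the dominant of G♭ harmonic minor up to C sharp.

augmented seventh

The dominant of Gb harmonic minor is Db.
Db up to C#: letters D→C make it a seventh; 12 semitones makes it augmented.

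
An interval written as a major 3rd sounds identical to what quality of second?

doubly augmented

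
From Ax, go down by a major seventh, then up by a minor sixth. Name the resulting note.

G#

A major seventh down from A## is B# (letter B, 11 semitones down).
A minor sixth up from B# is G# (letter G, 8 semitones up).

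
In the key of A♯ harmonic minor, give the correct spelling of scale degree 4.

The A# harmonic minor scale runs A# B# C# D# E# F# G##.
Degree 4 is D#.

D#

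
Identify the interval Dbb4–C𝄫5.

minor seventh

Counting letters D–E–F–G–A–B–C gives a seventh.
Dbb→Cbb = 10 semitones, 1 narrower than the major seventh (11), so minor.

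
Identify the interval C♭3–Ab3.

Counting letters C–D–E–F–G–A gives a sixth.
Cb→Ab = 9 semitones, exactly the major sixth.

major sixth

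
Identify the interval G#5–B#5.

major third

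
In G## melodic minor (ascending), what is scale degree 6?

Degree 6 takes the letter 5 steps above G, which is E.
In melodic minor (ascending), degree 6 sits 9 semitones above the tonic. G## + 9 semitones is pitch class 6, spelled on E as E##.

E##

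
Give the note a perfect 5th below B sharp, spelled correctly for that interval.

E#

A fifth below B lands on the letter E.
A perfect fifth spans 7 semitones, so B# moves to pitch class 5. On the letter E that is E#.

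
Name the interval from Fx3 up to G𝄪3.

major second

Counting letters F–G gives a second.
F##→G## = 2 semitones, exactly the major second.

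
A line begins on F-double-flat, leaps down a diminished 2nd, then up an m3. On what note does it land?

A diminished second down from Fbb is Eb (letter E, 0 semitones down).
A minor third up from Eb is Gb (letter G, 3 semitones up).

Gb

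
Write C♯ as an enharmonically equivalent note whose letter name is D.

Plain D sits 1 semitone above C#, so on the letter D the same pitch needs a flat: Db.

Db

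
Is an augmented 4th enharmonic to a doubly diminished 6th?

An augmented fourth spans 6 semitones; a doubly diminished sixth spans 6.
They are enharmonically equivalent.

Yes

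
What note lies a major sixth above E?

C#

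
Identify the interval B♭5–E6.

augmented fourth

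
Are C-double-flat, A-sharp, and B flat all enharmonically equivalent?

Cbb is pitch class 10; A# is pitch class 10; Bb is pitch class 10.
All spellings map to pitch class 10, so they are enharmonically equivalent.

Yes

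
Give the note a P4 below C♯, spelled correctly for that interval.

A fourth below C lands on the letter G.
A perfect fourth spans 5 semitones, so C# moves to pitch class 8. On the letter G that is G#.

G#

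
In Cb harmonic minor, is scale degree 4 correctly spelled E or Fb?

Each scale degree takes a distinct letter name. Degree 4 of a scale on C must use the letter F.
Fb and E are enharmonically the same pitch, but only Fb uses the letter F, so it is the correct spelling here.

Fb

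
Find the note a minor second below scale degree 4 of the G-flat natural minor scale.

Scale degree 4 of Gb natural minor is Cb.
A minor second (1 semitone) below Cb lands on the letter B, giving Bb.

Bb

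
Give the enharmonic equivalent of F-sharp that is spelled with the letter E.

E##

F# is pitch class 6. The letter E alone is pitch class 4.
To reach pitch class 6 from E requires an offset of +2 semitones, i.e. double sharp: E##.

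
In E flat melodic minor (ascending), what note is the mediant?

Gb

The Eb melodic minor (ascending) scale runs Eb F Gb Ab Bb C D.
Degree 3 is Gb.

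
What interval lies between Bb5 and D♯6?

augmented third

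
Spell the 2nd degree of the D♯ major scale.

E#

Degree 2 takes the letter 1 step above D, which is E.
In major, degree 2 sits 2 semitones above the tonic. D# + 2 semitones is pitch class 5, spelled on E as E#.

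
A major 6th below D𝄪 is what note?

F##

D down a major sixth is F, so the target letter is F.
From D##, a major sixth is 9 semitones down: F##.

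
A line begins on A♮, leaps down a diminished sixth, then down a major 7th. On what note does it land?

A diminished sixth down from A is C## (letter C, 7 semitones down).
A major seventh down from C## is D# (letter D, 11 semitones down).

D#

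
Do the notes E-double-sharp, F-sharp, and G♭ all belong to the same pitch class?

Yes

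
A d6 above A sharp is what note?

F

A sixth above A lands on the letter F.
A diminished sixth spans 7 semitones, so A# moves to pitch class 5. On the letter F that is F.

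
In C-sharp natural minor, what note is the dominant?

G#

The C# natural minor scale runs C# D# E F# G# A B.
Degree 5 is G#.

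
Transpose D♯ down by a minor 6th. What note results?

F##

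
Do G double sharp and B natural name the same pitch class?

Two spellings are enharmonically equivalent only if they share a pitch class.
Here G## → 9, B → 11; 9 ≠ 11, so they are not.

No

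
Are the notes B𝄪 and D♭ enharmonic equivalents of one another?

B## is pitch class 1; Db is pitch class 1.
All spellings map to pitch class 1, so they are enharmonically equivalent.

Yes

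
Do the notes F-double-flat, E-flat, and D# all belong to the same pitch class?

Fbb is pitch class 3; Eb is pitch class 3; D# is pitch class 3.
All spellings map to pitch class 3, so they are enharmonically equivalent.

Yes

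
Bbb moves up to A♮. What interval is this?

Counting letters B–C–D–E–F–G–A gives a seventh.
Bbb→A = 12 semitones, 1 wider than the major seventh (11), so augmented.

augmented seventh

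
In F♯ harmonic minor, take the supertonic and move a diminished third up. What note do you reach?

Bb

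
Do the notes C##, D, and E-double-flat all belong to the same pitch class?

Yes

C## = pitch class 2 and D = pitch class 2 and Ebb = pitch class 2 — the same pitch class, so they are enharmonic equivalents.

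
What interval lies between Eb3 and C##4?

doubly augmented sixth

Counting letters E–F–G–A–B–C gives a sixth.
Eb→C## = 11 semitones, 2 wider than the major sixth (9), so doubly augmented.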